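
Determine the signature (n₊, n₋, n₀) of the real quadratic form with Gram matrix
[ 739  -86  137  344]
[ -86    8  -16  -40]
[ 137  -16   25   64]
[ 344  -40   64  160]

step 0: pivot 739 → sign +
step 1: pivot -1484/739 → sign −
step 2: pivot -21/53 → sign −
step 3: row/col 3 already zero → sign 0
signature = (1, 2, 1)

Answer: (1, 2, 1)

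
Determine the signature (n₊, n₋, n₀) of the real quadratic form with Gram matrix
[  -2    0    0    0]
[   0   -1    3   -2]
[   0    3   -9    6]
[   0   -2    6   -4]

step 0: pivot -2 → sign −
step 1: pivot -1 → sign −
step 2: row/col 2 already zero → sign 0
step 3: row/col 3 already zero → sign 0
signature = (0, 2, 2)

Answer: (0, 2, 2)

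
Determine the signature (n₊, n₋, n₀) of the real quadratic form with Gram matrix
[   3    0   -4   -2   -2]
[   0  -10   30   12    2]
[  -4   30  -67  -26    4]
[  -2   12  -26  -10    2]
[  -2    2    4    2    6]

Answer: (4, 1, 0)

Derivation:
step 0: pivot 3 → sign +
step 1: pivot -10 → sign −
step 2: pivot 53/3 → sign +
step 3: pivot 6/265 → sign +
step 4: pivot 2 → sign +
signature = (4, 1, 0)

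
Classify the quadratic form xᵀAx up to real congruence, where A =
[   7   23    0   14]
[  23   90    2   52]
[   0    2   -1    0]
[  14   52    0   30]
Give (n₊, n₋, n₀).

step 0: pivot 7 → sign +
step 1: pivot 101/7 → sign +
step 2: pivot -129/101 → sign −
step 3: pivot 2/43 → sign +
signature = (3, 1, 0)

Answer: (3, 1, 0)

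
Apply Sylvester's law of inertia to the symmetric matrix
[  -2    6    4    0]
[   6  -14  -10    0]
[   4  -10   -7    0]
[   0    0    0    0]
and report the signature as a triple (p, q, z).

Answer: (1, 1, 2)

Derivation:
step 0: pivot -2 → sign −
step 1: pivot 4 → sign +
step 2: row/col 2 already zero → sign 0
step 3: row/col 3 already zero → sign 0
signature = (1, 1, 2)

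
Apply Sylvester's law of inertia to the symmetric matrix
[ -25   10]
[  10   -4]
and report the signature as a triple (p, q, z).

Answer: (0, 1, 1)

Derivation:
step 0: pivot -25 → sign −
step 1: row/col 1 already zero → sign 0
signature = (0, 1, 1)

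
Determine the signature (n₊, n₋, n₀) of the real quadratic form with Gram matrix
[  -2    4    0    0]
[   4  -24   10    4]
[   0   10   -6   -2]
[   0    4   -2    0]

Answer: (1, 2, 1)

Derivation:
step 0: pivot -2 → sign −
step 1: pivot -16 → sign −
step 2: pivot 1/4 → sign +
step 3: row/col 3 already zero → sign 0
signature = (1, 2, 1)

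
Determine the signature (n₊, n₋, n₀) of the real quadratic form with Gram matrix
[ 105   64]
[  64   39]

Answer: (1, 1, 0)

Derivation:
step 0: pivot 105 → sign +
step 1: pivot -1/105 → sign −
signature = (1, 1, 0)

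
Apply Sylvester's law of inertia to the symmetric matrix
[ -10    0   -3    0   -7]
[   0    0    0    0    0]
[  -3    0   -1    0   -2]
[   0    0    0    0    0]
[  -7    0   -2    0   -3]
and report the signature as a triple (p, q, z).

Answer: (1, 2, 2)

Derivation:
step 0: pivot -10 → sign −
step 1: pivot -1/10 → sign −
step 2: pivot 2 → sign +
step 3: row/col 3 already zero → sign 0
step 4: row/col 4 already zero → sign 0
signature = (1, 2, 2)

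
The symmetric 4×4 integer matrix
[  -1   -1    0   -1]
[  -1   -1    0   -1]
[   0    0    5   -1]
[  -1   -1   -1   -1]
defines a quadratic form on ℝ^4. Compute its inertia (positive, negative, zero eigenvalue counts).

Answer: (1, 2, 1)

Derivation:
step 0: pivot -1 → sign −
step 1: pivot 5 → sign +
step 2: pivot -1/5 → sign −
step 3: row/col 3 already zero → sign 0
signature = (1, 2, 1)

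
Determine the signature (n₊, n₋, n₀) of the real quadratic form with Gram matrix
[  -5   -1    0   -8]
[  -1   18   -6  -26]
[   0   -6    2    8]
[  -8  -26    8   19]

step 0: pivot -5 → sign −
step 1: pivot 91/5 → sign +
step 2: pivot 2/91 → sign +
step 3: pivot -1 → sign −
signature = (2, 2, 0)

Answer: (2, 2, 0)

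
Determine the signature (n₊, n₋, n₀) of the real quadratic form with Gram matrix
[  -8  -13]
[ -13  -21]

Answer: (1, 1, 0)

Derivation:
step 0: pivot -8 → sign −
step 1: pivot 1/8 → sign +
signature = (1, 1, 0)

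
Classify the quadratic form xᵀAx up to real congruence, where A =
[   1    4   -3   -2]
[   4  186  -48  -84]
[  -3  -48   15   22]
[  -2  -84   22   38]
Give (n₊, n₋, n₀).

step 0: pivot 1 → sign +
step 1: pivot 170 → sign +
step 2: pivot -138/85 → sign −
step 3: pivot 2/69 → sign +
signature = (3, 1, 0)

Answer: (3, 1, 0)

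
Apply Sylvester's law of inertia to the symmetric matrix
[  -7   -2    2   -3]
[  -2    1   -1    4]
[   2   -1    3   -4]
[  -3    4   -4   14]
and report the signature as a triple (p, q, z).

step 0: pivot -7 → sign −
step 1: pivot 11/7 → sign +
step 2: pivot 2 → sign +
step 3: pivot 3/11 → sign +
signature = (3, 1, 0)

Answer: (3, 1, 0)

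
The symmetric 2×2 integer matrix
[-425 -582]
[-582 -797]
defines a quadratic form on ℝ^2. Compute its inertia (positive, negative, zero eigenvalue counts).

step 0: pivot -425 → sign −
step 1: pivot -1/425 → sign −
signature = (0, 2, 0)

Answer: (0, 2, 0)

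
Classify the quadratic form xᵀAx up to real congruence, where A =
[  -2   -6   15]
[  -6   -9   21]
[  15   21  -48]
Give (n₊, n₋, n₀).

Answer: (2, 1, 0)

Derivation:
step 0: pivot -2 → sign −
step 1: pivot 9 → sign +
step 2: pivot 1/2 → sign +
signature = (2, 1, 0)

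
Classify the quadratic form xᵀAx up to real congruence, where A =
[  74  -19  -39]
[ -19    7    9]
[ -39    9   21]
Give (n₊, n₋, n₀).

step 0: pivot 74 → sign +
step 1: pivot 157/74 → sign +
step 2: pivot -6/157 → sign −
signature = (2, 1, 0)

Answer: (2, 1, 0)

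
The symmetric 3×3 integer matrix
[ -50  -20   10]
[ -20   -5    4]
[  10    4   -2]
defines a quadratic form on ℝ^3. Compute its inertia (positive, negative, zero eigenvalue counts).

Answer: (1, 1, 1)

Derivation:
step 0: pivot -50 → sign −
step 1: pivot 3 → sign +
step 2: row/col 2 already zero → sign 0
signature = (1, 1, 1)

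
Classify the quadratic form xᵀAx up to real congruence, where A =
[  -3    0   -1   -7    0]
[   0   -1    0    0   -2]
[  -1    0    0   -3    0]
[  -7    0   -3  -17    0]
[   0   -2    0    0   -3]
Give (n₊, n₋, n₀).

step 0: pivot -3 → sign −
step 1: pivot -1 → sign −
step 2: pivot 1/3 → sign +
step 3: pivot -2 → sign −
step 4: pivot 1 → sign +
signature = (2, 3, 0)

Answer: (2, 3, 0)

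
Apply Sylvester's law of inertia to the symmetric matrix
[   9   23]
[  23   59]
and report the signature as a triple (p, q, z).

step 0: pivot 9 → sign +
step 1: pivot 2/9 → sign +
signature = (2, 0, 0)

Answer: (2, 0, 0)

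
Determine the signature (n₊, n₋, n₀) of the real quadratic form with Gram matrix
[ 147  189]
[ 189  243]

Answer: (1, 0, 1)

Derivation:
step 0: pivot 147 → sign +
step 1: row/col 1 already zero → sign 0
signature = (1, 0, 1)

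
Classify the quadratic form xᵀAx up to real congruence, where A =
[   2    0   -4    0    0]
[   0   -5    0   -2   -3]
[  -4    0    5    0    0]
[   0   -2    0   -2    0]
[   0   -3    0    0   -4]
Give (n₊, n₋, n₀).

Answer: (1, 4, 0)

Derivation:
step 0: pivot 2 → sign +
step 1: pivot -5 → sign −
step 2: pivot -3 → sign −
step 3: pivot -6/5 → sign −
step 4: pivot -1 → sign −
signature = (1, 4, 0)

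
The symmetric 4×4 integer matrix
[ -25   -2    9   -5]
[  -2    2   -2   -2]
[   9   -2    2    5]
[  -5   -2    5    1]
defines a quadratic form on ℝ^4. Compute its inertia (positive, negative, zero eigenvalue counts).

Answer: (3, 1, 0)

Derivation:
step 0: pivot -25 → sign −
step 1: pivot 54/25 → sign +
step 2: pivot 49/27 → sign +
step 3: pivot 2/49 → sign +
signature = (3, 1, 0)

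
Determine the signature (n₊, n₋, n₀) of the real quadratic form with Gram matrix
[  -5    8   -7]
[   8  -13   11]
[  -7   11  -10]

Answer: (0, 2, 1)

Derivation:
step 0: pivot -5 → sign −
step 1: pivot -1/5 → sign −
step 2: row/col 2 already zero → sign 0
signature = (0, 2, 1)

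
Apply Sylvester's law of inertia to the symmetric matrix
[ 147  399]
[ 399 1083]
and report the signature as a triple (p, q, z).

Answer: (1, 0, 1)

Derivation:
step 0: pivot 147 → sign +
step 1: row/col 1 already zero → sign 0
signature = (1, 0, 1)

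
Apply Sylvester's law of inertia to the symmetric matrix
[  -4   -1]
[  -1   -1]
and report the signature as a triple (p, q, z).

Answer: (0, 2, 0)

Derivation:
step 0: pivot -4 → sign −
step 1: pivot -3/4 → sign −
signature = (0, 2, 0)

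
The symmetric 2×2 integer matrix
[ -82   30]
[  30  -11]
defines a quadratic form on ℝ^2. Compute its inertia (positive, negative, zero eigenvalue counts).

Answer: (0, 2, 0)

Derivation:
step 0: pivot -82 → sign −
step 1: pivot -1/41 → sign −
signature = (0, 2, 0)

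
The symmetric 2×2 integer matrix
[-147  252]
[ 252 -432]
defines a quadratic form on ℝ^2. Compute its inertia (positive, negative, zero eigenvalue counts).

Answer: (0, 1, 1)

Derivation:
step 0: pivot -147 → sign −
step 1: row/col 1 already zero → sign 0
signature = (0, 1, 1)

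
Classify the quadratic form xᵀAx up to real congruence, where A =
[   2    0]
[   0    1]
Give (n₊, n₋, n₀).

step 0: pivot 2 → sign +
step 1: pivot 1 → sign +
signature = (2, 0, 0)

Answer: (2, 0, 0)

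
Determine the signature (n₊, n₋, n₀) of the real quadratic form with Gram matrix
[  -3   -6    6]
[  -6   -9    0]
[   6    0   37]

Answer: (2, 1, 0)

Derivation:
step 0: pivot -3 → sign −
step 1: pivot 3 → sign +
step 2: pivot 1 → sign +
signature = (2, 1, 0)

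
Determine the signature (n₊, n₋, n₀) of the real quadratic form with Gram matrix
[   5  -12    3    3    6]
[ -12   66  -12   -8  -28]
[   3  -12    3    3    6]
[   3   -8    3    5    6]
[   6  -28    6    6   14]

Answer: (5, 0, 0)

Derivation:
step 0: pivot 5 → sign +
step 1: pivot 186/5 → sign +
step 2: pivot 18/31 → sign +
step 3: pivot 10/9 → sign +
step 4: pivot 2/5 → sign +
signature = (5, 0, 0)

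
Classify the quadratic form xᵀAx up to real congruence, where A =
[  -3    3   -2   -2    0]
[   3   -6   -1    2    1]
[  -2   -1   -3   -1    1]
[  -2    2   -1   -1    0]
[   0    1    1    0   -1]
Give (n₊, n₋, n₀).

step 0: pivot -3 → sign −
step 1: pivot -3 → sign −
step 2: pivot 4/3 → sign +
step 3: pivot 1/4 → sign +
step 4: pivot -2/3 → sign −
signature = (2, 3, 0)

Answer: (2, 3, 0)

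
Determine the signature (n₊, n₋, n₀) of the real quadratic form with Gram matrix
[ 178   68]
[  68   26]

step 0: pivot 178 → sign +
step 1: pivot 2/89 → sign +
signature = (2, 0, 0)

Answer: (2, 0, 0)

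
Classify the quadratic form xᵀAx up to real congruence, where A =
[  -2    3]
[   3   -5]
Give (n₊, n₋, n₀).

step 0: pivot -2 → sign −
step 1: pivot -1/2 → sign −
signature = (0, 2, 0)

Answer: (0, 2, 0)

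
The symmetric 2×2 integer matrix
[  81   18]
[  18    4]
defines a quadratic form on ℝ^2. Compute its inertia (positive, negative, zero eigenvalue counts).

step 0: pivot 81 → sign +
step 1: row/col 1 already zero → sign 0
signature = (1, 0, 1)

Answer: (1, 0, 1)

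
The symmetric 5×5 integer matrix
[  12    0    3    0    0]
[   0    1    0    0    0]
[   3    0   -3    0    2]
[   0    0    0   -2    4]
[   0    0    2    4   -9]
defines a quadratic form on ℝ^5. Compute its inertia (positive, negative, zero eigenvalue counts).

step 0: pivot 12 → sign +
step 1: pivot 1 → sign +
step 2: pivot -15/4 → sign −
step 3: pivot -2 → sign −
step 4: pivot 1/15 → sign +
signature = (3, 2, 0)

Answer: (3, 2, 0)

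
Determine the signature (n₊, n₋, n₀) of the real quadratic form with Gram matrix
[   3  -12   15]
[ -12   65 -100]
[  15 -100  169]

Answer: (2, 1, 0)

Derivation:
step 0: pivot 3 → sign +
step 1: pivot 17 → sign +
step 2: pivot -2/17 → sign −
signature = (2, 1, 0)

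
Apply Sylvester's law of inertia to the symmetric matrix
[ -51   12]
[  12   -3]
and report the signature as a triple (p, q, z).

Answer: (0, 2, 0)

Derivation:
step 0: pivot -51 → sign −
step 1: pivot -3/17 → sign −
signature = (0, 2, 0)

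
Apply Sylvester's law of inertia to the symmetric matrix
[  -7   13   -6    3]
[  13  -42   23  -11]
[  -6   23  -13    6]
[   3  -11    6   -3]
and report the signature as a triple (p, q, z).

step 0: pivot -7 → sign −
step 1: pivot -125/7 → sign −
step 2: pivot 2/125 → sign +
step 3: pivot -2 → sign −
signature = (1, 3, 0)

Answer: (1, 3, 0)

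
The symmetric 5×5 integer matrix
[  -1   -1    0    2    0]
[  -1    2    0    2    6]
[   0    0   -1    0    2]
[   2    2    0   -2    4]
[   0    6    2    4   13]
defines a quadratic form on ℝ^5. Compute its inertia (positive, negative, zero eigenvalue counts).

Answer: (2, 3, 0)

Derivation:
step 0: pivot -1 → sign −
step 1: pivot 3 → sign +
step 2: pivot -1 → sign −
step 3: pivot 2 → sign +
step 4: pivot -3 → sign −
signature = (2, 3, 0)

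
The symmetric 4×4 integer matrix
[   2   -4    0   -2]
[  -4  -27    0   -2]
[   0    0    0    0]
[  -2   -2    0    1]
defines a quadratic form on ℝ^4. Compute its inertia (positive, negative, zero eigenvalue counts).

Answer: (2, 1, 1)

Derivation:
step 0: pivot 2 → sign +
step 1: pivot -35 → sign −
step 2: pivot 1/35 → sign +
step 3: row/col 3 already zero → sign 0
signature = (2, 1, 1)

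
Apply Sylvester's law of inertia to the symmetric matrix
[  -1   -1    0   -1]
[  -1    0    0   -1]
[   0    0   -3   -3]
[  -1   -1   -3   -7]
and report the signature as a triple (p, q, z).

Answer: (1, 3, 0)

Derivation:
step 0: pivot -1 → sign −
step 1: pivot 1 → sign +
step 2: pivot -3 → sign −
step 3: pivot -3 → sign −
signature = (1, 3, 0)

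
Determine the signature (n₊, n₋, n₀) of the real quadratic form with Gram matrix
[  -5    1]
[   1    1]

Answer: (1, 1, 0)

Derivation:
step 0: pivot -5 → sign −
step 1: pivot 6/5 → sign +
signature = (1, 1, 0)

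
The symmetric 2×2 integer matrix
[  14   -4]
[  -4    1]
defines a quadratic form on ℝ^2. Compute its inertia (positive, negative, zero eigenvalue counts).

Answer: (1, 1, 0)

Derivation:
step 0: pivot 14 → sign +
step 1: pivot -1/7 → sign −
signature = (1, 1, 0)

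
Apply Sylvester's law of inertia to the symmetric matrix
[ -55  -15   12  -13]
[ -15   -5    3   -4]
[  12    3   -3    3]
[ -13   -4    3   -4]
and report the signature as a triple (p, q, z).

step 0: pivot -55 → sign −
step 1: pivot -10/11 → sign −
step 2: pivot -3/10 → sign −
step 3: pivot -2/5 → sign −
signature = (0, 4, 0)

Answer: (0, 4, 0)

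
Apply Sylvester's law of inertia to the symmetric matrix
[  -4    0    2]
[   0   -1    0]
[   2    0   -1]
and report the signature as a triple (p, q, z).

step 0: pivot -4 → sign −
step 1: pivot -1 → sign −
step 2: row/col 2 already zero → sign 0
signature = (0, 2, 1)

Answer: (0, 2, 1)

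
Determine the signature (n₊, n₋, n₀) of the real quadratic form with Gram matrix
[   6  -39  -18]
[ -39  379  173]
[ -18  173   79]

Answer: (3, 0, 0)

Derivation:
step 0: pivot 6 → sign +
step 1: pivot 251/2 → sign +
step 2: pivot 3/251 → sign +
signature = (3, 0, 0)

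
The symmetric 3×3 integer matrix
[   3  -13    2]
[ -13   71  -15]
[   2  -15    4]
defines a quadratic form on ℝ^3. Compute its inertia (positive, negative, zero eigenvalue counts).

Answer: (2, 1, 0)

Derivation:
step 0: pivot 3 → sign +
step 1: pivot 44/3 → sign +
step 2: pivot -3/44 → sign −
signature = (2, 1, 0)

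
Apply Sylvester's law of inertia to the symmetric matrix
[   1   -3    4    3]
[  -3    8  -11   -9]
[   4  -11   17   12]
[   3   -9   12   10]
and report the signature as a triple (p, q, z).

step 0: pivot 1 → sign +
step 1: pivot -1 → sign −
step 2: pivot 2 → sign +
step 3: pivot 1 → sign +
signature = (3, 1, 0)

Answer: (3, 1, 0)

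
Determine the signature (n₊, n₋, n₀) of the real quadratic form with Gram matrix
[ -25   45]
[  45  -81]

Answer: (0, 1, 1)

Derivation:
step 0: pivot -25 → sign −
step 1: row/col 1 already zero → sign 0
signature = (0, 1, 1)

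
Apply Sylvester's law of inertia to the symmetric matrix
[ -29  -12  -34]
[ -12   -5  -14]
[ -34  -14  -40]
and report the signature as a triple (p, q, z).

step 0: pivot -29 → sign −
step 1: pivot -1/29 → sign −
step 2: row/col 2 already zero → sign 0
signature = (0, 2, 1)

Answer: (0, 2, 1)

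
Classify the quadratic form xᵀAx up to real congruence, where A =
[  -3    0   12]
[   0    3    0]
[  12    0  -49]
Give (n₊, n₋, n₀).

step 0: pivot -3 → sign −
step 1: pivot 3 → sign +
step 2: pivot -1 → sign −
signature = (1, 2, 0)

Answer: (1, 2, 0)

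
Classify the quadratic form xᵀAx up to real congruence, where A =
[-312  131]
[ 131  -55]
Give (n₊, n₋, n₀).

step 0: pivot -312 → sign −
step 1: pivot 1/312 → sign +
signature = (1, 1, 0)

Answer: (1, 1, 0)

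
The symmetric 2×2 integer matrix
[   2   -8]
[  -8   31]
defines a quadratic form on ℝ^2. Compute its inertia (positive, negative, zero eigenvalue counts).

Answer: (1, 1, 0)

Derivation:
step 0: pivot 2 → sign +
step 1: pivot -1 → sign −
signature = (1, 1, 0)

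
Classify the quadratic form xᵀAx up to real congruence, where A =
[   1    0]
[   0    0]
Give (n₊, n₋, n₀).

Answer: (1, 0, 1)

Derivation:
step 0: pivot 1 → sign +
step 1: row/col 1 already zero → sign 0
signature = (1, 0, 1)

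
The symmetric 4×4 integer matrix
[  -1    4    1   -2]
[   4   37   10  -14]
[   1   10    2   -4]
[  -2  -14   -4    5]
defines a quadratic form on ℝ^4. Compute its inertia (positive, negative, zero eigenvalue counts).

step 0: pivot -1 → sign −
step 1: pivot 53 → sign +
step 2: pivot -37/53 → sign −
step 3: pivot -3/37 → sign −
signature = (1, 3, 0)

Answer: (1, 3, 0)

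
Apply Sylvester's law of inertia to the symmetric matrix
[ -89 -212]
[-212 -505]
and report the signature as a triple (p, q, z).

Answer: (0, 2, 0)

Derivation:
step 0: pivot -89 → sign −
step 1: pivot -1/89 → sign −
signature = (0, 2, 0)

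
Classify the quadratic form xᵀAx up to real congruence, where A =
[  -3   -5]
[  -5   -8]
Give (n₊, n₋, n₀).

Answer: (1, 1, 0)

Derivation:
step 0: pivot -3 → sign −
step 1: pivot 1/3 → sign +
signature = (1, 1, 0)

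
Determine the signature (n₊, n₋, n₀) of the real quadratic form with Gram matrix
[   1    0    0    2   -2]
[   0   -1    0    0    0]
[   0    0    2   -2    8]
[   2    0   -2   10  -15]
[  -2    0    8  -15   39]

step 0: pivot 1 → sign +
step 1: pivot -1 → sign −
step 2: pivot 2 → sign +
step 3: pivot 4 → sign +
step 4: pivot 3/4 → sign +
signature = (4, 1, 0)

Answer: (4, 1, 0)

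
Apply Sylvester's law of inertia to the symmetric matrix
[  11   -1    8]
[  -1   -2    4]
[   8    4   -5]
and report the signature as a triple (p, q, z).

step 0: pivot 11 → sign +
step 1: pivot -23/11 → sign −
step 2: pivot -3/23 → sign −
signature = (1, 2, 0)

Answer: (1, 2, 0)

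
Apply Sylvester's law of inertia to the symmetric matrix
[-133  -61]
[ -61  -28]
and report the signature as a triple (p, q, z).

step 0: pivot -133 → sign −
step 1: pivot -3/133 → sign −
signature = (0, 2, 0)

Answer: (0, 2, 0)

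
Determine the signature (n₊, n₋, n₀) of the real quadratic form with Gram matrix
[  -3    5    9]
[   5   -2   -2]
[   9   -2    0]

step 0: pivot -3 → sign −
step 1: pivot 19/3 → sign +
step 2: pivot 6/19 → sign +
signature = (2, 1, 0)

Answer: (2, 1, 0)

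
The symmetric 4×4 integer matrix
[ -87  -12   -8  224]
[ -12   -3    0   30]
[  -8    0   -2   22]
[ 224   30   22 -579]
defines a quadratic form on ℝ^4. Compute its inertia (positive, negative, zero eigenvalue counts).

Answer: (0, 4, 0)

Derivation:
step 0: pivot -87 → sign −
step 1: pivot -39/29 → sign −
step 2: pivot -14/39 → sign −
step 3: pivot -3/7 → sign −
signature = (0, 4, 0)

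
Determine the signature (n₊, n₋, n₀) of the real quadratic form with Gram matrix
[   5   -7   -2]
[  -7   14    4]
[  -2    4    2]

step 0: pivot 5 → sign +
step 1: pivot 21/5 → sign +
step 2: pivot 6/7 → sign +
signature = (3, 0, 0)

Answer: (3, 0, 0)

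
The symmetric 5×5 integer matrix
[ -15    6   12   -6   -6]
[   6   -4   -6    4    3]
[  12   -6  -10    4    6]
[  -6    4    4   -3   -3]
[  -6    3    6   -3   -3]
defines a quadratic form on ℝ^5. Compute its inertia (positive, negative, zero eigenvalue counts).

step 0: pivot -15 → sign −
step 1: pivot -8/5 → sign −
step 2: pivot 1/2 → sign +
step 3: pivot -7 → sign −
step 4: pivot -3/14 → sign −
signature = (1, 4, 0)

Answer: (1, 4, 0)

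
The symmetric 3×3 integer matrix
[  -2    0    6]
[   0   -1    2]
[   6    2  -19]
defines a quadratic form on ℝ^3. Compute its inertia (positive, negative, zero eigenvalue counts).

step 0: pivot -2 → sign −
step 1: pivot -1 → sign −
step 2: pivot 3 → sign +
signature = (1, 2, 0)

Answer: (1, 2, 0)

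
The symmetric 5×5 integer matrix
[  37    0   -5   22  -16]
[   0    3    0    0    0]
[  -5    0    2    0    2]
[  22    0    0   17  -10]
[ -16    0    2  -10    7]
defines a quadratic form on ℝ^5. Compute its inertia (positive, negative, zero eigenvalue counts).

step 0: pivot 37 → sign +
step 1: pivot 3 → sign +
step 2: pivot 49/37 → sign +
step 3: pivot -135/49 → sign −
step 4: pivot 1/15 → sign +
signature = (4, 1, 0)

Answer: (4, 1, 0)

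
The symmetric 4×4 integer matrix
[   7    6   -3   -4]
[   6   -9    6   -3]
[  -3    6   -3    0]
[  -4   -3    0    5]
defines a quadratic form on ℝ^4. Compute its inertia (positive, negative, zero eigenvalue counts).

Answer: (3, 1, 0)

Derivation:
step 0: pivot 7 → sign +
step 1: pivot -99/7 → sign −
step 2: pivot 10/11 → sign +
step 3: pivot 2/5 → sign +
signature = (3, 1, 0)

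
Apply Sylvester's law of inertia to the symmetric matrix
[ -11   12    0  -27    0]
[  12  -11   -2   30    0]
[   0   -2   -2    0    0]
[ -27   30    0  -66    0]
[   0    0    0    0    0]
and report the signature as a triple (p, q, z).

step 0: pivot -11 → sign −
step 1: pivot 23/11 → sign +
step 2: pivot -90/23 → sign −
step 3: pivot 1/5 → sign +
step 4: row/col 4 already zero → sign 0
signature = (2, 2, 1)

Answer: (2, 2, 1)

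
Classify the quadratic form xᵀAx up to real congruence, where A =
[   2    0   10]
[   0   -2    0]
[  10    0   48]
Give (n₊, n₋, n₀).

Answer: (1, 2, 0)

Derivation:
step 0: pivot 2 → sign +
step 1: pivot -2 → sign −
step 2: pivot -2 → sign −
signature = (1, 2, 0)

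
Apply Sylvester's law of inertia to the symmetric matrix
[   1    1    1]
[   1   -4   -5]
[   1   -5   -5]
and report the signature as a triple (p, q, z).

step 0: pivot 1 → sign +
step 1: pivot -5 → sign −
step 2: pivot 6/5 → sign +
signature = (2, 1, 0)

Answer: (2, 1, 0)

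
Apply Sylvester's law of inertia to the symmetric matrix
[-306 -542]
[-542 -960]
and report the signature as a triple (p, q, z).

Answer: (1, 1, 0)

Derivation:
step 0: pivot -306 → sign −
step 1: pivot 2/153 → sign +
signature = (1, 1, 0)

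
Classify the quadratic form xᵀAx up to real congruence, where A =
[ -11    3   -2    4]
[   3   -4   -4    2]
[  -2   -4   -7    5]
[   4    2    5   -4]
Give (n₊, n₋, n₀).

step 0: pivot -11 → sign −
step 1: pivot -35/11 → sign −
step 2: pivot -1/7 → sign −
step 3: pivot 3/5 → sign +
signature = (1, 3, 0)

Answer: (1, 3, 0)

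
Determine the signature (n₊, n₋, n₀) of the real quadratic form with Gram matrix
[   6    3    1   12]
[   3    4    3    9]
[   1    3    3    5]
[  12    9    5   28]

Answer: (4, 0, 0)

Derivation:
step 0: pivot 6 → sign +
step 1: pivot 5/2 → sign +
step 2: pivot 1/3 → sign +
step 3: pivot 2/5 → sign +
signature = (4, 0, 0)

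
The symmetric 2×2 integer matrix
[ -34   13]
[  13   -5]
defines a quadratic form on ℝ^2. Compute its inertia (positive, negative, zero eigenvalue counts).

step 0: pivot -34 → sign −
step 1: pivot -1/34 → sign −
signature = (0, 2, 0)

Answer: (0, 2, 0)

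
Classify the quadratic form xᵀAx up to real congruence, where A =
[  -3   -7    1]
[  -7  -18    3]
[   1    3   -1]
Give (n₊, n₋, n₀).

Answer: (0, 3, 0)

Derivation:
step 0: pivot -3 → sign −
step 1: pivot -5/3 → sign −
step 2: pivot -2/5 → sign −
signature = (0, 3, 0)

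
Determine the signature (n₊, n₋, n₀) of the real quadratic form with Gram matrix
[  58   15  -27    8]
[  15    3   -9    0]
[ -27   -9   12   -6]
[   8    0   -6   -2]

step 0: pivot 58 → sign +
step 1: pivot -51/58 → sign −
step 2: pivot 69/17 → sign +
step 3: pivot 6/23 → sign +
signature = (3, 1, 0)

Answer: (3, 1, 0)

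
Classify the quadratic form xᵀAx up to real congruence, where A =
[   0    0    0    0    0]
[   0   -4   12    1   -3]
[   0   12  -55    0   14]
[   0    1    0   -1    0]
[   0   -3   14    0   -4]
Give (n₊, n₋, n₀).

step 0: pivot -4 → sign −
step 1: pivot -19 → sign −
step 2: pivot -21/76 → sign −
step 3: pivot -3/7 → sign −
step 4: row/col 4 already zero → sign 0
signature = (0, 4, 1)

Answer: (0, 4, 1)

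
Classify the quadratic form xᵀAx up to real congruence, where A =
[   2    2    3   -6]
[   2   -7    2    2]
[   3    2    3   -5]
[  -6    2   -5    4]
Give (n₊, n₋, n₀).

Answer: (2, 2, 0)

Derivation:
step 0: pivot 2 → sign +
step 1: pivot -9 → sign −
step 2: pivot -25/18 → sign −
step 3: pivot 2/25 → sign +
signature = (2, 2, 0)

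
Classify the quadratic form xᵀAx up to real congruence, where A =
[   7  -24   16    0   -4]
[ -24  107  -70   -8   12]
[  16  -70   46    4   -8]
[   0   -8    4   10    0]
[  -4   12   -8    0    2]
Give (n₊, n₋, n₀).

step 0: pivot 7 → sign +
step 1: pivot 173/7 → sign +
step 2: pivot 26/173 → sign +
step 3: pivot 2 → sign +
step 4: pivot -6/13 → sign −
signature = (4, 1, 0)

Answer: (4, 1, 0)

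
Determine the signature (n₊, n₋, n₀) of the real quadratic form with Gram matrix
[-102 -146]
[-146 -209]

step 0: pivot -102 → sign −
step 1: pivot -1/51 → sign −
signature = (0, 2, 0)

Answer: (0, 2, 0)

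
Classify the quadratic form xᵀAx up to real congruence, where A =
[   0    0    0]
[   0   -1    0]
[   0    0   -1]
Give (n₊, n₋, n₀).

step 0: pivot -1 → sign −
step 1: pivot -1 → sign −
step 2: row/col 2 already zero → sign 0
signature = (0, 2, 1)

Answer: (0, 2, 1)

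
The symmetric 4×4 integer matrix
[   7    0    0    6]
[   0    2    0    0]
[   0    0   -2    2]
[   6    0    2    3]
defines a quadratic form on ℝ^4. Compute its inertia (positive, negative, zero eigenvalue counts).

step 0: pivot 7 → sign +
step 1: pivot 2 → sign +
step 2: pivot -2 → sign −
step 3: pivot -1/7 → sign −
signature = (2, 2, 0)

Answer: (2, 2, 0)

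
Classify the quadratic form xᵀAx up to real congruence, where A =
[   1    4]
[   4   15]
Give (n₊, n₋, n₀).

Answer: (1, 1, 0)

Derivation:
step 0: pivot 1 → sign +
step 1: pivot -1 → sign −
signature = (1, 1, 0)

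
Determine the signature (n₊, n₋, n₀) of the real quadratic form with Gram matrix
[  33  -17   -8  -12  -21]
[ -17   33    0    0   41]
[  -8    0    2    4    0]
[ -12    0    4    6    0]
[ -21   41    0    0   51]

step 0: pivot 33 → sign +
step 1: pivot 800/33 → sign +
step 2: pivot -16/25 → sign −
step 3: pivot 1/16 → sign +
step 4: row/col 4 already zero → sign 0
signature = (3, 1, 1)

Answer: (3, 1, 1)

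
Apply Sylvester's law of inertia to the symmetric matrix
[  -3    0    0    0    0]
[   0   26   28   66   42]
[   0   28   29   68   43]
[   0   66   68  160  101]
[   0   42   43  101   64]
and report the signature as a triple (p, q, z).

step 0: pivot -3 → sign −
step 1: pivot 26 → sign +
step 2: pivot -15/13 → sign −
step 3: pivot 2/3 → sign +
step 4: pivot 3/10 → sign +
signature = (3, 2, 0)

Answer: (3, 2, 0)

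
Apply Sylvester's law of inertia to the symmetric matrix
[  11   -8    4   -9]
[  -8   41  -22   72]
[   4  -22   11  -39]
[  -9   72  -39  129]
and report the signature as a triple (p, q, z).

Answer: (2, 2, 0)

Derivation:
step 0: pivot 11 → sign +
step 1: pivot 387/11 → sign +
step 2: pivot -35/43 → sign −
step 3: pivot -3/35 → sign −
signature = (2, 2, 0)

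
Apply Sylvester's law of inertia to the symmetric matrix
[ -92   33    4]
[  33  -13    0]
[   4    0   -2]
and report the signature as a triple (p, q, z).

step 0: pivot -92 → sign −
step 1: pivot -107/92 → sign −
step 2: pivot -6/107 → sign −
signature = (0, 3, 0)

Answer: (0, 3, 0)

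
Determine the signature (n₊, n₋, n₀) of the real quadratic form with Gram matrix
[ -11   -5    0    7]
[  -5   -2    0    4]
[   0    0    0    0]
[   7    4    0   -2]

step 0: pivot -11 → sign −
step 1: pivot 3/11 → sign +
step 2: row/col 2 already zero → sign 0
step 3: row/col 3 already zero → sign 0
signature = (1, 1, 2)

Answer: (1, 1, 2)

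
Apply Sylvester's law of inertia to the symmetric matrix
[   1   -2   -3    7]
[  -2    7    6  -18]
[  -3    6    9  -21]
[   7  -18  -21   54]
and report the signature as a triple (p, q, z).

step 0: pivot 1 → sign +
step 1: pivot 3 → sign +
step 2: pivot -1/3 → sign −
step 3: row/col 3 already zero → sign 0
signature = (2, 1, 1)

Answer: (2, 1, 1)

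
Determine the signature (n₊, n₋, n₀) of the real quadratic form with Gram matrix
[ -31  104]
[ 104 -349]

step 0: pivot -31 → sign −
step 1: pivot -3/31 → sign −
signature = (0, 2, 0)

Answer: (0, 2, 0)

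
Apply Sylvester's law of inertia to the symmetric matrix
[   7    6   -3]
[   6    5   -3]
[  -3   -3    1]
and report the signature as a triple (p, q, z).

Answer: (2, 1, 0)

Derivation:
step 0: pivot 7 → sign +
step 1: pivot -1/7 → sign −
step 2: pivot 1 → sign +
signature = (2, 1, 0)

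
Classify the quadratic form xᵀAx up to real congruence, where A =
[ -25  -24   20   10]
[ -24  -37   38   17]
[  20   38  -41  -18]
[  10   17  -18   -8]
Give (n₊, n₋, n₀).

step 0: pivot -25 → sign −
step 1: pivot -349/25 → sign −
step 2: pivot 111/349 → sign +
step 3: pivot -3/37 → sign −
signature = (1, 3, 0)

Answer: (1, 3, 0)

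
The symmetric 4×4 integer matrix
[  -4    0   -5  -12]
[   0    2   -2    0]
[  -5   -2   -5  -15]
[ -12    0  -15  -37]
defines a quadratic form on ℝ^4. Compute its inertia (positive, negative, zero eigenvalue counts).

Answer: (1, 3, 0)

Derivation:
step 0: pivot -4 → sign −
step 1: pivot 2 → sign +
step 2: pivot -3/4 → sign −
step 3: pivot -1 → sign −
signature = (1, 3, 0)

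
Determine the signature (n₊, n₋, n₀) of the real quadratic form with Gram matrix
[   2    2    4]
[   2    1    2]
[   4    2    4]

step 0: pivot 2 → sign +
step 1: pivot -1 → sign −
step 2: row/col 2 already zero → sign 0
signature = (1, 1, 1)

Answer: (1, 1, 1)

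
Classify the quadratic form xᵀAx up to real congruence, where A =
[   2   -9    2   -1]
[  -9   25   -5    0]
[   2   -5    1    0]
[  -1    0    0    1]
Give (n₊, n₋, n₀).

step 0: pivot 2 → sign +
step 1: pivot -31/2 → sign −
step 2: pivot 1/31 → sign +
step 3: pivot 1 → sign +
signature = (3, 1, 0)

Answer: (3, 1, 0)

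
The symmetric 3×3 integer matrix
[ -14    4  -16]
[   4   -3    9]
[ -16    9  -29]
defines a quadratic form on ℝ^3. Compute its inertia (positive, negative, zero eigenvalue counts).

Answer: (0, 3, 0)

Derivation:
step 0: pivot -14 → sign −
step 1: pivot -13/7 → sign −
step 2: pivot -2/13 → sign −
signature = (0, 3, 0)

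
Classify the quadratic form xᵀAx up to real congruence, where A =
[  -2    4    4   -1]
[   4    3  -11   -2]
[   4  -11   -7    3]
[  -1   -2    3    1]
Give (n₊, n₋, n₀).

Answer: (2, 1, 1)

Derivation:
step 0: pivot -2 → sign −
step 1: pivot 11 → sign +
step 2: pivot 2/11 → sign +
step 3: row/col 3 already zero → sign 0
signature = (2, 1, 1)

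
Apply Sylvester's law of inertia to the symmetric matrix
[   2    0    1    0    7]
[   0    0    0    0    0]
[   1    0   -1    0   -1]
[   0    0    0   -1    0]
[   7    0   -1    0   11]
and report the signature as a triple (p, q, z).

step 0: pivot 2 → sign +
step 1: pivot -3/2 → sign −
step 2: pivot -1 → sign −
step 3: row/col 3 already zero → sign 0
step 4: row/col 4 already zero → sign 0
signature = (1, 2, 2)

Answer: (1, 2, 2)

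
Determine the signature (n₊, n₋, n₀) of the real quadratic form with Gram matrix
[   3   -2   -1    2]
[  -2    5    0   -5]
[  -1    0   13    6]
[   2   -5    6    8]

Answer: (4, 0, 0)

Derivation:
step 0: pivot 3 → sign +
step 1: pivot 11/3 → sign +
step 2: pivot 138/11 → sign +
step 3: pivot 3/23 → sign +
signature = (4, 0, 0)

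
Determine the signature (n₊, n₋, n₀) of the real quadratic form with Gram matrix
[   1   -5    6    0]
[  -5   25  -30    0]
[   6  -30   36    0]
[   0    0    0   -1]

step 0: pivot 1 → sign +
step 1: pivot -1 → sign −
step 2: row/col 2 already zero → sign 0
step 3: row/col 3 already zero → sign 0
signature = (1, 1, 2)

Answer: (1, 1, 2)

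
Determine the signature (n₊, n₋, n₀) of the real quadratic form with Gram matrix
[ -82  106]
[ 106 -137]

step 0: pivot -82 → sign −
step 1: pivot 1/41 → sign +
signature = (1, 1, 0)

Answer: (1, 1, 0)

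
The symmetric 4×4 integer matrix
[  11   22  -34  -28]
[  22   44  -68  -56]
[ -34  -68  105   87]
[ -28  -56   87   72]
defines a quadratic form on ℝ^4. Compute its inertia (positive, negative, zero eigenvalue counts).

step 0: pivot 11 → sign +
step 1: pivot -1/11 → sign −
step 2: pivot 3 → sign +
step 3: row/col 3 already zero → sign 0
signature = (2, 1, 1)

Answer: (2, 1, 1)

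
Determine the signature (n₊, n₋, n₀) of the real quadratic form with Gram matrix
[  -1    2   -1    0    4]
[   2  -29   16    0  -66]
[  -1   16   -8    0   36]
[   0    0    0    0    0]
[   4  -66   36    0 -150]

Answer: (2, 2, 1)

Derivation:
step 0: pivot -1 → sign −
step 1: pivot -25 → sign −
step 2: pivot 21/25 → sign +
step 3: pivot 2/7 → sign +
step 4: row/col 4 already zero → sign 0
signature = (2, 2, 1)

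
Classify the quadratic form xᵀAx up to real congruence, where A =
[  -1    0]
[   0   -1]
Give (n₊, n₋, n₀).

step 0: pivot -1 → sign −
step 1: pivot -1 → sign −
signature = (0, 2, 0)

Answer: (0, 2, 0)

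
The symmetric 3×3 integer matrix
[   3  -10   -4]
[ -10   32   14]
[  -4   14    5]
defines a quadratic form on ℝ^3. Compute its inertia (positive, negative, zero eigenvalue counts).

Answer: (1, 1, 1)

Derivation:
step 0: pivot 3 → sign +
step 1: pivot -4/3 → sign −
step 2: row/col 2 already zero → sign 0
signature = (1, 1, 1)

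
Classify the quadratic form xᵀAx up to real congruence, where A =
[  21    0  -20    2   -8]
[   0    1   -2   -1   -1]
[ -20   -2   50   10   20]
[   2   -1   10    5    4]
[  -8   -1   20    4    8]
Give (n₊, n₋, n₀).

step 0: pivot 21 → sign +
step 1: pivot 1 → sign +
step 2: pivot 566/21 → sign +
step 3: pivot 48/283 → sign +
step 4: pivot -1/16 → sign −
signature = (4, 1, 0)

Answer: (4, 1, 0)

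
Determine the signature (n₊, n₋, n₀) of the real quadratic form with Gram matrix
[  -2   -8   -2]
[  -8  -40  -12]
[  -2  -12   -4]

step 0: pivot -2 → sign −
step 1: pivot -8 → sign −
step 2: row/col 2 already zero → sign 0
signature = (0, 2, 1)

Answer: (0, 2, 1)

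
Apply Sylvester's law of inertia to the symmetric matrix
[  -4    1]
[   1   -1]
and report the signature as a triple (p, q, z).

Answer: (0, 2, 0)

Derivation:
step 0: pivot -4 → sign −
step 1: pivot -3/4 → sign −
signature = (0, 2, 0)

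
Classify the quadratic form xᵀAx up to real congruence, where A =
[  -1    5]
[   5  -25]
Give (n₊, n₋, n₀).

Answer: (0, 1, 1)

Derivation:
step 0: pivot -1 → sign −
step 1: row/col 1 already zero → sign 0
signature = (0, 1, 1)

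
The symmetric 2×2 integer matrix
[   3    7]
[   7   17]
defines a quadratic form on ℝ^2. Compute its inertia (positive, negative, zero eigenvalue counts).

Answer: (2, 0, 0)

Derivation:
step 0: pivot 3 → sign +
step 1: pivot 2/3 → sign +
signature = (2, 0, 0)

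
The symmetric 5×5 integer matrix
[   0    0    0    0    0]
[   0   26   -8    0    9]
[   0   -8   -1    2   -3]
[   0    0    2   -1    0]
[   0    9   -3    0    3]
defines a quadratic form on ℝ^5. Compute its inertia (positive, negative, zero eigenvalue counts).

step 0: pivot 26 → sign +
step 1: pivot -45/13 → sign −
step 2: pivot 7/45 → sign +
step 3: pivot -3/14 → sign −
step 4: row/col 4 already zero → sign 0
signature = (2, 2, 1)

Answer: (2, 2, 1)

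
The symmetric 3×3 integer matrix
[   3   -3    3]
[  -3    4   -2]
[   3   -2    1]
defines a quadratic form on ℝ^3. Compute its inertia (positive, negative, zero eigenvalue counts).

step 0: pivot 3 → sign +
step 1: pivot 1 → sign +
step 2: pivot -3 → sign −
signature = (2, 1, 0)

Answer: (2, 1, 0)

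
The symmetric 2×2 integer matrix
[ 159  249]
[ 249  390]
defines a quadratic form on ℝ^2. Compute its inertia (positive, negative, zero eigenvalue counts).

step 0: pivot 159 → sign +
step 1: pivot 3/53 → sign +
signature = (2, 0, 0)

Answer: (2, 0, 0)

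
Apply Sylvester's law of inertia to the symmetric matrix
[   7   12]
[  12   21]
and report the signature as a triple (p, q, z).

Answer: (2, 0, 0)

Derivation:
step 0: pivot 7 → sign +
step 1: pivot 3/7 → sign +
signature = (2, 0, 0)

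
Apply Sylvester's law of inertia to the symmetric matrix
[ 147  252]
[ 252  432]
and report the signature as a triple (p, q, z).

step 0: pivot 147 → sign +
step 1: row/col 1 already zero → sign 0
signature = (1, 0, 1)

Answer: (1, 0, 1)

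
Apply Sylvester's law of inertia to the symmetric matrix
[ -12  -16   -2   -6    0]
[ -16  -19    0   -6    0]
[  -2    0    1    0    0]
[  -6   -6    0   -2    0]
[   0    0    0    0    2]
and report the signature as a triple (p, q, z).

Answer: (3, 2, 0)

Derivation:
step 0: pivot -12 → sign −
step 1: pivot 7/3 → sign +
step 2: pivot -12/7 → sign −
step 3: pivot 1/4 → sign +
step 4: pivot 2 → sign +
signature = (3, 2, 0)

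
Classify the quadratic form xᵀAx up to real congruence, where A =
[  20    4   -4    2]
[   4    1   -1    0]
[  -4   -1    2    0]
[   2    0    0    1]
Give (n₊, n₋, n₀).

Answer: (3, 0, 1)

Derivation:
step 0: pivot 20 → sign +
step 1: pivot 1/5 → sign +
step 2: pivot 1 → sign +
step 3: row/col 3 already zero → sign 0
signature = (3, 0, 1)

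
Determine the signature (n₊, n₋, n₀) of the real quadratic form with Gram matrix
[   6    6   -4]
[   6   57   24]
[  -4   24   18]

step 0: pivot 6 → sign +
step 1: pivot 51 → sign +
step 2: pivot -2/51 → sign −
signature = (2, 1, 0)

Answer: (2, 1, 0)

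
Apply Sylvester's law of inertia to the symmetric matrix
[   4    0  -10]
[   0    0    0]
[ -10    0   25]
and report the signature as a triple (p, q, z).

Answer: (1, 0, 2)

Derivation:
step 0: pivot 4 → sign +
step 1: row/col 1 already zero → sign 0
step 2: row/col 2 already zero → sign 0
signature = (1, 0, 2)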